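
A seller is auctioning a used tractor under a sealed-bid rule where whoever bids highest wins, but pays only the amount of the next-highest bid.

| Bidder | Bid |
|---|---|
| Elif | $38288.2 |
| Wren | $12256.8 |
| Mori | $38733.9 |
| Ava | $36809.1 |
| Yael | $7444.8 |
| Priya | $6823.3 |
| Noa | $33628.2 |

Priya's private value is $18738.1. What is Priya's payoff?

Highest bid: Mori at $38733.9, so Mori wins.
Second-highest bid: Elif at $38288.2 — that is the price the winner pays.
Priya did not win, so Priya pays nothing and receives nothing: payoff $0.

$0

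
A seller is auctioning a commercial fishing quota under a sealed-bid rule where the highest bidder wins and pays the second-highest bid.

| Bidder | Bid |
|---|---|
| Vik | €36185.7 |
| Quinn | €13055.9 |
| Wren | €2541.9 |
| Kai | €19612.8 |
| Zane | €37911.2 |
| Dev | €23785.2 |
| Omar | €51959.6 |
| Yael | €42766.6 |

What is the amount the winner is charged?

Highest bid: Omar at €51959.6, so Omar wins.
Second-highest bid: Yael at €42766.6 — that is the price the winner pays.

€42766.6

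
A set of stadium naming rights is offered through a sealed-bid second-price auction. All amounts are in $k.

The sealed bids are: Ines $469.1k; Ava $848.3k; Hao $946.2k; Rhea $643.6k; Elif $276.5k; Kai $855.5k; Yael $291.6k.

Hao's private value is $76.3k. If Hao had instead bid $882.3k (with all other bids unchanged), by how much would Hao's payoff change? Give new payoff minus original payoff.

The highest bid among the other bidders is $855.5k; Hao's bid doesn't change that.
Original bid $946.2k: Hao is highest, pays the top rival bid $855.5k; payoff $76.3k − $855.5k = −$779.2k.
Alternative bid $882.3k: Hao is highest, pays the top rival bid $855.5k; payoff $76.3k − $855.5k = −$779.2k.
Change in payoff = −$779.2k − (−$779.2k) = $0k.

$0k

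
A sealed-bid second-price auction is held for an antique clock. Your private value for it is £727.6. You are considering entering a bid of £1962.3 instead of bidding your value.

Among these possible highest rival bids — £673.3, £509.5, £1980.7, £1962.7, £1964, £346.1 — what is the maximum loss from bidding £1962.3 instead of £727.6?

£673.3: same outcome either way → loss £0.
£509.5: same outcome either way → loss £0.
£1980.7: same outcome either way → loss £0.
£1962.7: same outcome either way → loss £0.
£1964: same outcome either way → loss £0.
£346.1: same outcome either way → loss £0.
Maximum loss: £0.

£0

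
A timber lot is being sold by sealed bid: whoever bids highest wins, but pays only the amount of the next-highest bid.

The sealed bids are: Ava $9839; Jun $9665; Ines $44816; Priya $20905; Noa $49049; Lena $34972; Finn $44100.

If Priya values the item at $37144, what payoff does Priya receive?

Highest bid: Noa at $49049, so Noa wins.
Second-highest bid: Ines at $44816 — that is the price the winner pays.
Priya did not win, so Priya pays nothing and receives nothing: payoff $0.

$0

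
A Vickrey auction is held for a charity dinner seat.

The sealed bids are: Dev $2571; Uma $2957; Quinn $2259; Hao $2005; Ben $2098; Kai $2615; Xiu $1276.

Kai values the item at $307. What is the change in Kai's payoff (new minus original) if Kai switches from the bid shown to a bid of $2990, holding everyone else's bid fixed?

−$2650

The highest bid among the other bidders is $2957; Kai's bid doesn't change that.
Original bid $2615: Kai is not highest (top rival bid is $2957); payoff $0.
Alternative bid $2990: Kai is highest, pays the top rival bid $2957; payoff $307 − $2957 = −$2650.
Change in payoff = −$2650 − ($0) = −$2650.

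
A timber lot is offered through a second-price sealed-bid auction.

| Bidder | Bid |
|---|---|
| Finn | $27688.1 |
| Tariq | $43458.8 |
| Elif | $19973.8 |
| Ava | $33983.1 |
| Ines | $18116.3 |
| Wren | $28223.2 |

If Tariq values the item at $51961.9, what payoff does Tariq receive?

$17978.8

Highest bid: Tariq at $43458.8, so Tariq wins.
Second-highest bid: Ava at $33983.1 — that is the price the winner pays.
Tariq's payoff = value − price = $51961.9 − $33983.1 = $17978.8.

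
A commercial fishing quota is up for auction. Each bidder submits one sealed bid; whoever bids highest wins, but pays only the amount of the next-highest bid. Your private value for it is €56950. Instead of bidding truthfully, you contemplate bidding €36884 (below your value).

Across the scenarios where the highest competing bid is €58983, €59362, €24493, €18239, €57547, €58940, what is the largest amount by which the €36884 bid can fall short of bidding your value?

€58983: same outcome either way → loss €0.
€59362: same outcome either way → loss €0.
€24493: same outcome either way → loss €0.
€18239: same outcome either way → loss €0.
€57547: same outcome either way → loss €0.
€58940: same outcome either way → loss €0.
Maximum loss: €0.

€0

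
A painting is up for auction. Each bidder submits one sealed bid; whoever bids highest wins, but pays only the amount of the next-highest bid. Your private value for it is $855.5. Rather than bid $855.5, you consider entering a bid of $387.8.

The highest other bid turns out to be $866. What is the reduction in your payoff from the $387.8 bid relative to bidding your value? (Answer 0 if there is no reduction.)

$0

Bidding your value $855.5: you lose (since $855.5 < $866). Payoff $0.
Bidding $387.8: you lose. Payoff $0.
Difference = $0 − $0 = $0; both bids lead to the same outcome because the competing bid is above both your value and your alternative bid.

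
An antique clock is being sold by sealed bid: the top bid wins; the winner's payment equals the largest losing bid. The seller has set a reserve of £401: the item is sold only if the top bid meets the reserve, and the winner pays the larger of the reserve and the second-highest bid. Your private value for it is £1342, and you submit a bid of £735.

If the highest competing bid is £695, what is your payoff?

£647

Your bid £735 is the highest and exceeds the reserve.
Price = max(second-highest bid, reserve) = max(£695, £401) = £695.
Payoff = £1342 − £695 = £647.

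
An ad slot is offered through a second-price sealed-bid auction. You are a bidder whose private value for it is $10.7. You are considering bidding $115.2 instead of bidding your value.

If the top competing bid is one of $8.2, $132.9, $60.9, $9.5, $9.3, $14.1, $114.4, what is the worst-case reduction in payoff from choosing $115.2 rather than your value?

$8.2: same outcome either way → loss $0.
$132.9: same outcome either way → loss $0.
$60.9: truthful gives $0, deviation gives −$50.2 → loss $50.2.
$9.5: same outcome either way → loss $0.
$9.3: same outcome either way → loss $0.
$14.1: truthful gives $0, deviation gives −$3.4 → loss $3.4.
$114.4: truthful gives $0, deviation gives −$103.7 → loss $103.7.
Maximum loss: $103.7.

$103.7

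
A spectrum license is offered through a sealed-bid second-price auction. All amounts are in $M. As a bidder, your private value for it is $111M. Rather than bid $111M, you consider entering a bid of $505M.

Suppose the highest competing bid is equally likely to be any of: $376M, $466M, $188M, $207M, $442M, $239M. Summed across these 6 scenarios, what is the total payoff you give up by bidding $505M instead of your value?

The deviation costs you only when the competing bid falls strictly between $111M and $505M; elsewhere both bids give the same outcome.
$376M: truthful payoff $0M, deviation payoff −$265M → loss $265M.
$466M: truthful payoff $0M, deviation payoff −$355M → loss $355M.
$188M: truthful payoff $0M, deviation payoff −$77M → loss $77M.
$207M: truthful payoff $0M, deviation payoff −$96M → loss $96M.
$442M: truthful payoff $0M, deviation payoff −$331M → loss $331M.
$239M: truthful payoff $0M, deviation payoff −$128M → loss $128M.
Total loss = $265M + $355M + $77M + $96M + $331M + $128M = $1252M.
In a second-price auction your bid sets only whether you win, not what you pay, so bidding your true value is weakly dominant.

$1252M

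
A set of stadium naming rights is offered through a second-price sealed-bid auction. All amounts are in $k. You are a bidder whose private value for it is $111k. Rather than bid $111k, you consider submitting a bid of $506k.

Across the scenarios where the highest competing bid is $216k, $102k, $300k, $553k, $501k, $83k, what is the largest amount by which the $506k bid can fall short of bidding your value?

$390k

$216k: truthful gives $0k, deviation gives −$105k → loss $105k.
$102k: same outcome either way → loss $0k.
$300k: truthful gives $0k, deviation gives −$189k → loss $189k.
$553k: same outcome either way → loss $0k.
$501k: truthful gives $0k, deviation gives −$390k → loss $390k.
$83k: same outcome either way → loss $0k.
Maximum loss: $390k.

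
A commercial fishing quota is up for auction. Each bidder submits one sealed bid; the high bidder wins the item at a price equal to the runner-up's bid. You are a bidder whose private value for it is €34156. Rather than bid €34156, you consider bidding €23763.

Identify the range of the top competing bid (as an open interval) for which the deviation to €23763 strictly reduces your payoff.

If the competing bid is below €23763, both bids win at the same price — no difference.
If it is above €34156, both bids lose — no difference.
If it lies strictly between €23763 and €34156, bidding your value wins at a price below your value (positive payoff) while bidding €23763 loses (payoff 0).
So the deviation strictly hurts on the open interval (€23763, €34156).

(€23763, €34156)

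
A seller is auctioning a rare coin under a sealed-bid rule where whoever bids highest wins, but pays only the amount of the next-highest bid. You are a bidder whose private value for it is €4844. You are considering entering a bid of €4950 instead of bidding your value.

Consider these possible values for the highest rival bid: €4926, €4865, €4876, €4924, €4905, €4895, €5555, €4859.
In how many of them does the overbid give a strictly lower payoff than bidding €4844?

7

The deviation hurts exactly when the highest competing bid lies strictly between €4844 and €4950 — overbidding then wins at a price above your value.
€4926: inside the interval → strictly worse (loss €82).
€4865: inside the interval → strictly worse (loss €21).
€4876: inside the interval → strictly worse (loss €32).
€4924: inside the interval → strictly worse (loss €80).
€4905: inside the interval → strictly worse (loss €61).
€4895: inside the interval → strictly worse (loss €51).
€5555: above both → same outcome either way.
€4859: inside the interval → strictly worse (loss €15).
Count: 7.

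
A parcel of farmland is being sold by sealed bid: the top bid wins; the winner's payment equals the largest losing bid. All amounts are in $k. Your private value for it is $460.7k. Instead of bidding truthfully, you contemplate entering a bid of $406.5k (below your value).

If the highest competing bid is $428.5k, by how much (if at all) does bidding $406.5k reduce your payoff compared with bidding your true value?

Bidding your value $460.7k: you win (since $460.7k > $428.5k) and pay $428.5k. Payoff $32.2k.
Bidding $406.5k: you lose. Payoff $0k.
The competing bid $428.5k lies between your shaded bid and your value, so underbidding forfeits an item you could have won at a profitable price.
Loss from deviating = $32.2k − ($0k) = $32.2k.

$32.2k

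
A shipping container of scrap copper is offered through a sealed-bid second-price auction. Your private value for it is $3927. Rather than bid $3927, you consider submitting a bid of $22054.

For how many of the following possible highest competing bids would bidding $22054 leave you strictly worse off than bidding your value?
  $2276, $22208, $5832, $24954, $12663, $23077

The deviation hurts exactly when the highest competing bid lies strictly between $3927 and $22054 — overbidding then wins at a price above your value.
$2276: below both → same outcome either way.
$22208: above both → same outcome either way.
$5832: inside the interval → strictly worse (loss $1905).
$24954: above both → same outcome either way.
$12663: inside the interval → strictly worse (loss $8736).
$23077: above both → same outcome either way.
Count: 2.

2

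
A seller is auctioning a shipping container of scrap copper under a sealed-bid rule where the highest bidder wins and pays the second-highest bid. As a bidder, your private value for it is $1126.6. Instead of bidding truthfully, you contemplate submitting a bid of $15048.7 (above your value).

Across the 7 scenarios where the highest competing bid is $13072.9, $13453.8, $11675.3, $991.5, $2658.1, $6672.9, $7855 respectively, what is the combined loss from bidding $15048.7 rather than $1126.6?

$48628.4

The deviation costs you only when the competing bid falls strictly between $1126.6 and $15048.7; elsewhere both bids give the same outcome.
$13072.9: truthful payoff $0, deviation payoff −$11946.3 → loss $11946.3.
$13453.8: truthful payoff $0, deviation payoff −$12327.2 → loss $12327.2.
$11675.3: truthful payoff $0, deviation payoff −$10548.7 → loss $10548.7.
$991.5: outcomes coincide → loss $0.
$2658.1: truthful payoff $0, deviation payoff −$1531.5 → loss $1531.5.
$6672.9: truthful payoff $0, deviation payoff −$5546.3 → loss $5546.3.
$7855: truthful payoff $0, deviation payoff −$6728.4 → loss $6728.4.
Total loss = $11946.3 + $12327.2 + $10548.7 + $1531.5 + $5546.3 + $6728.4 = $48628.4.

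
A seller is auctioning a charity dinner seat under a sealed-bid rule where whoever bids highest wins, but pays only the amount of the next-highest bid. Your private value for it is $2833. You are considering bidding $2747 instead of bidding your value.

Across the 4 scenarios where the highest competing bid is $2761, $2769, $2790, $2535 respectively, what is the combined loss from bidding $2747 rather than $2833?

The deviation costs you only when the competing bid falls strictly between $2747 and $2833; elsewhere both bids give the same outcome.
$2761: truthful payoff $72, deviation payoff $0 → loss $72.
$2769: truthful payoff $64, deviation payoff $0 → loss $64.
$2790: truthful payoff $43, deviation payoff $0 → loss $43.
$2535: outcomes coincide → loss $0.
Total loss = $72 + $64 + $43 = $179.

$179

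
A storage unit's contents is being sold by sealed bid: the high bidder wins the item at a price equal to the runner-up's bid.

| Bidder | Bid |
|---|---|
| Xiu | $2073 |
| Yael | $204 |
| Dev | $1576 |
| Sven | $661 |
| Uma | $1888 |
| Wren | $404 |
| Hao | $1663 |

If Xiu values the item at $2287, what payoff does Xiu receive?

Highest bid: Xiu at $2073, so Xiu wins.
Second-highest bid: Uma at $1888 — that is the price the winner pays.
Xiu's payoff = value − price = $2287 − $1888 = $399.

$399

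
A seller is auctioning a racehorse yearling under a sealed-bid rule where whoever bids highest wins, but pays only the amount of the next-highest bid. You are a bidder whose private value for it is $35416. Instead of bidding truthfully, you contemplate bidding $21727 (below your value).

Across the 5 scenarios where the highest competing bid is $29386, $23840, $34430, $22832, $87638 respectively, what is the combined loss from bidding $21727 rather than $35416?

The deviation costs you only when the competing bid falls strictly between $21727 and $35416; elsewhere both bids give the same outcome.
$29386: truthful payoff $6030, deviation payoff $0 → loss $6030.
$23840: truthful payoff $11576, deviation payoff $0 → loss $11576.
$34430: truthful payoff $986, deviation payoff $0 → loss $986.
$22832: truthful payoff $12584, deviation payoff $0 → loss $12584.
$87638: outcomes coincide → loss $0.
Total loss = $6030 + $11576 + $986 + $12584 = $31176.

$31176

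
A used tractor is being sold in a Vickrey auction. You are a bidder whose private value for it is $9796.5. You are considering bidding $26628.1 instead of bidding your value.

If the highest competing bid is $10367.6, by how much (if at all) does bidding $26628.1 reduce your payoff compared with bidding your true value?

Bidding your value $9796.5: you lose (since $9796.5 < $10367.6). Payoff $0.
Bidding $26628.1: you win and pay $10367.6. Payoff $9796.5 − $10367.6 = −$571.1.
The competing bid $10367.6 lies between your value and your inflated bid, so overbidding wins an item priced above your value.
Loss from deviating = $0 − (−$571.1) = $571.1.

$571.1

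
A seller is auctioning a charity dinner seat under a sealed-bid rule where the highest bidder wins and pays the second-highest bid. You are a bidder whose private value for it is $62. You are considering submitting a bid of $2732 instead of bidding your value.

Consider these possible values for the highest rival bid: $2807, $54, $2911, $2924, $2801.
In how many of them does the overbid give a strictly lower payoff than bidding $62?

The deviation hurts exactly when the highest competing bid lies strictly between $62 and $2732 — overbidding then wins at a price above your value.
$2807: above both → same outcome either way.
$54: below both → same outcome either way.
$2911: above both → same outcome either way.
$2924: above both → same outcome either way.
$2801: above both → same outcome either way.
Count: 0.

0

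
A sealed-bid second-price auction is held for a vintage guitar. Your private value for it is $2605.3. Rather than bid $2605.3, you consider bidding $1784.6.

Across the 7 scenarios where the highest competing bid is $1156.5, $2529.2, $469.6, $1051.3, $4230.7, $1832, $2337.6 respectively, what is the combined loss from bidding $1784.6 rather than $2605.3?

The deviation costs you only when the competing bid falls strictly between $1784.6 and $2605.3; elsewhere both bids give the same outcome.
$1156.5: outcomes coincide → loss $0.
$2529.2: truthful payoff $76.1, deviation payoff $0 → loss $76.1.
$469.6: outcomes coincide → loss $0.
$1051.3: outcomes coincide → loss $0.
$4230.7: outcomes coincide → loss $0.
$1832: truthful payoff $773.3, deviation payoff $0 → loss $773.3.
$2337.6: truthful payoff $267.7, deviation payoff $0 → loss $267.7.
Total loss = $76.1 + $773.3 + $267.7 = $1117.1.

$1117.1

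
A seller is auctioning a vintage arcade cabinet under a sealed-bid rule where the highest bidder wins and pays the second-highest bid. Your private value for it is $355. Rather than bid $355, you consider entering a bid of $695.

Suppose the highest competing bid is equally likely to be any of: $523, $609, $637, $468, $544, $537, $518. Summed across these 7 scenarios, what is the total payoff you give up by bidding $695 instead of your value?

The deviation costs you only when the competing bid falls strictly between $355 and $695; elsewhere both bids give the same outcome.
$523: truthful payoff $0, deviation payoff −$168 → loss $168.
$609: truthful payoff $0, deviation payoff −$254 → loss $254.
$637: truthful payoff $0, deviation payoff −$282 → loss $282.
$468: truthful payoff $0, deviation payoff −$113 → loss $113.
$544: truthful payoff $0, deviation payoff −$189 → loss $189.
$537: truthful payoff $0, deviation payoff −$182 → loss $182.
$518: truthful payoff $0, deviation payoff −$163 → loss $163.
Total loss = $168 + $254 + $282 + $113 + $189 + $182 + $163 = $1351.

$1351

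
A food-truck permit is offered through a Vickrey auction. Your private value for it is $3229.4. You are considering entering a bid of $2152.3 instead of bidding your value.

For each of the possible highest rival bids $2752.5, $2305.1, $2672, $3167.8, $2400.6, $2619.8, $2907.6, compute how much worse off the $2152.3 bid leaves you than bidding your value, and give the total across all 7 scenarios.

The deviation costs you only when the competing bid falls strictly between $2152.3 and $3229.4; elsewhere both bids give the same outcome.
$2752.5: truthful payoff $476.9, deviation payoff $0 → loss $476.9.
$2305.1: truthful payoff $924.3, deviation payoff $0 → loss $924.3.
$2672: truthful payoff $557.4, deviation payoff $0 → loss $557.4.
$3167.8: truthful payoff $61.6, deviation payoff $0 → loss $61.6.
$2400.6: truthful payoff $828.8, deviation payoff $0 → loss $828.8.
$2619.8: truthful payoff $609.6, deviation payoff $0 → loss $609.6.
$2907.6: truthful payoff $321.8, deviation payoff $0 → loss $321.8.
Total loss = $476.9 + $924.3 + $557.4 + $61.6 + $828.8 + $609.6 + $321.8 = $3780.4.

$3780.4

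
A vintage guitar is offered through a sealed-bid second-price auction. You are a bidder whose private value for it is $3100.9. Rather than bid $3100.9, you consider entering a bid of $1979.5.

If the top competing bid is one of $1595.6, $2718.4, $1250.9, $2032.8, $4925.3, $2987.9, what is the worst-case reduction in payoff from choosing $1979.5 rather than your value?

$1595.6: same outcome either way → loss $0.
$2718.4: truthful gives $382.5, deviation gives $0 → loss $382.5.
$1250.9: same outcome either way → loss $0.
$2032.8: truthful gives $1068.1, deviation gives $0 → loss $1068.1.
$4925.3: same outcome either way → loss $0.
$2987.9: truthful gives $113, deviation gives $0 → loss $113.
Maximum loss: $1068.1.

$1068.1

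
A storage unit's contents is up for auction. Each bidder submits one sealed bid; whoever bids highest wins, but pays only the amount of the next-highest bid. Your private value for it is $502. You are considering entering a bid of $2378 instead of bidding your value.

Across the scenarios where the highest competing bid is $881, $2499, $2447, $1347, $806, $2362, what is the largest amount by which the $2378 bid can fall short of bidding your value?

$1860

$881: truthful gives $0, deviation gives −$379 → loss $379.
$2499: same outcome either way → loss $0.
$2447: same outcome either way → loss $0.
$1347: truthful gives $0, deviation gives −$845 → loss $845.
$806: truthful gives $0, deviation gives −$304 → loss $304.
$2362: truthful gives $0, deviation gives −$1860 → loss $1860.
Maximum loss: $1860.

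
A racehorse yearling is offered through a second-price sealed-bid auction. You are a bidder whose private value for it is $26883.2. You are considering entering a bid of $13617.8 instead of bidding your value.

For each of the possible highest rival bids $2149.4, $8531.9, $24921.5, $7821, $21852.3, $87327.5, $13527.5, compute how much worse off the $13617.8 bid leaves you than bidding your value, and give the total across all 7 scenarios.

The deviation costs you only when the competing bid falls strictly between $13617.8 and $26883.2; elsewhere both bids give the same outcome.
$2149.4: outcomes coincide → loss $0.
$8531.9: outcomes coincide → loss $0.
$24921.5: truthful payoff $1961.7, deviation payoff $0 → loss $1961.7.
$7821: outcomes coincide → loss $0.
$21852.3: truthful payoff $5030.9, deviation payoff $0 → loss $5030.9.
$87327.5: outcomes coincide → loss $0.
$13527.5: outcomes coincide → loss $0.
Total loss = $1961.7 + $5030.9 = $6992.6.
In a second-price auction your bid sets only whether you win, not what you pay, so bidding your true value is weakly dominant.

$6992.6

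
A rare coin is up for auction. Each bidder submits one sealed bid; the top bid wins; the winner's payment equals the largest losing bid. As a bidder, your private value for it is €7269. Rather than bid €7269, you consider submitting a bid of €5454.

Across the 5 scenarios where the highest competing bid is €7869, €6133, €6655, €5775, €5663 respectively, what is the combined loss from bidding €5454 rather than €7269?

€4850

The deviation costs you only when the competing bid falls strictly between €5454 and €7269; elsewhere both bids give the same outcome.
€7869: outcomes coincide → loss €0.
€6133: truthful payoff €1136, deviation payoff €0 → loss €1136.
€6655: truthful payoff €614, deviation payoff €0 → loss €614.
€5775: truthful payoff €1494, deviation payoff €0 → loss €1494.
€5663: truthful payoff €1606, deviation payoff €0 → loss €1606.
Total loss = €1136 + €614 + €1494 + €1606 = €4850.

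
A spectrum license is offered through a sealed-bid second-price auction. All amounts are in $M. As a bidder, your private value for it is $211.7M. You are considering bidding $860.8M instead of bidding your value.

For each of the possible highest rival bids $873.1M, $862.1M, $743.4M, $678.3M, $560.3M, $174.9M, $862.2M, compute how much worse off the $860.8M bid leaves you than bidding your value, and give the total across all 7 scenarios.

The deviation costs you only when the competing bid falls strictly between $211.7M and $860.8M; elsewhere both bids give the same outcome.
$873.1M: outcomes coincide → loss $0M.
$862.1M: outcomes coincide → loss $0M.
$743.4M: truthful payoff $0M, deviation payoff −$531.7M → loss $531.7M.
$678.3M: truthful payoff $0M, deviation payoff −$466.6M → loss $466.6M.
$560.3M: truthful payoff $0M, deviation payoff −$348.6M → loss $348.6M.
$174.9M: outcomes coincide → loss $0M.
$862.2M: outcomes coincide → loss $0M.
Total loss = $531.7M + $466.6M + $348.6M = $1346.9M.

$1346.9M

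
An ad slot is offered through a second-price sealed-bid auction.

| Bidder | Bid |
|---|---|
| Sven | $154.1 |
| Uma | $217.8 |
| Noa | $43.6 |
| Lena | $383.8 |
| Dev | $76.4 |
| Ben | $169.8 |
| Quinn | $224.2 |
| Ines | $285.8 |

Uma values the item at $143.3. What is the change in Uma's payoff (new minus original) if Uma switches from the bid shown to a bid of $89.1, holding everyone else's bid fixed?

The highest bid among the other bidders is $383.8; Uma's bid doesn't change that.
Original bid $217.8: Uma is not highest (top rival bid is $383.8); payoff $0.
Alternative bid $89.1: Uma is not highest (top rival bid is $383.8); payoff $0.
Change in payoff = $0 − ($0) = $0.

$0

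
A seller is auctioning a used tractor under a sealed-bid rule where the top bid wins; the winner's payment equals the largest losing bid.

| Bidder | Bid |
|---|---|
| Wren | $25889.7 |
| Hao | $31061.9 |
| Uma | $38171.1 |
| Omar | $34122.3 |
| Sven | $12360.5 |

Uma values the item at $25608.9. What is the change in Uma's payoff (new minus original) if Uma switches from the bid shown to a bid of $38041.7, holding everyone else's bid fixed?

The highest bid among the other bidders is $34122.3; Uma's bid doesn't change that.
Original bid $38171.1: Uma is highest, pays the top rival bid $34122.3; payoff $25608.9 − $34122.3 = −$8513.4.
Alternative bid $38041.7: Uma is highest, pays the top rival bid $34122.3; payoff $25608.9 − $34122.3 = −$8513.4.
Change in payoff = −$8513.4 − (−$8513.4) = $0.

$0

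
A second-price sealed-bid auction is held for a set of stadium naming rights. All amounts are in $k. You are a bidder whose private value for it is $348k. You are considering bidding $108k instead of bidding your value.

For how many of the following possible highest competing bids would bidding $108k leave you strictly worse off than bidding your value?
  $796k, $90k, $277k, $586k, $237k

2

The deviation hurts exactly when the highest competing bid lies strictly between $108k and $348k — underbidding then forfeits a profitable win.
$796k: above both → same outcome either way.
$90k: below both → same outcome either way.
$277k: inside the interval → strictly worse (loss $71k).
$586k: above both → same outcome either way.
$237k: inside the interval → strictly worse (loss $111k).
Count: 2.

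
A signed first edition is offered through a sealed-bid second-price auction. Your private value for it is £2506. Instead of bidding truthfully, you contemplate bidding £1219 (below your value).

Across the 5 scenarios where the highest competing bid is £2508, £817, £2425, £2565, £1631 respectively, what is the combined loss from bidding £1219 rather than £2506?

The deviation costs you only when the competing bid falls strictly between £1219 and £2506; elsewhere both bids give the same outcome.
£2508: outcomes coincide → loss £0.
£817: outcomes coincide → loss £0.
£2425: truthful payoff £81, deviation payoff £0 → loss £81.
£2565: outcomes coincide → loss £0.
£1631: truthful payoff £875, deviation payoff £0 → loss £875.
Total loss = £81 + £875 = £956.

£956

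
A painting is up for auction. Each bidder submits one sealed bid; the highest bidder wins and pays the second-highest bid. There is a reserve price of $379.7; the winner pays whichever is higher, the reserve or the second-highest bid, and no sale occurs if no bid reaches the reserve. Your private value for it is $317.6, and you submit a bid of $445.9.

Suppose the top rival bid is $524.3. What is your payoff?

Your bid $445.9 is below the highest competing bid $524.3, so you lose. Payoff $0.

$0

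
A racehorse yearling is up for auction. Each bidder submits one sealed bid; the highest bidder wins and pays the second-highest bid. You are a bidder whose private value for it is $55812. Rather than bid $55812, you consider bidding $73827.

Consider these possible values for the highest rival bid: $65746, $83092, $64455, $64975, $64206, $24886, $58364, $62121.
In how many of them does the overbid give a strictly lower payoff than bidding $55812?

6

The deviation hurts exactly when the highest competing bid lies strictly between $55812 and $73827 — overbidding then wins at a price above your value.
$65746: inside the interval → strictly worse (loss $9934).
$83092: above both → same outcome either way.
$64455: inside the interval → strictly worse (loss $8643).
$64975: inside the interval → strictly worse (loss $9163).
$64206: inside the interval → strictly worse (loss $8394).
$24886: below both → same outcome either way.
$58364: inside the interval → strictly worse (loss $2552).
$62121: inside the interval → strictly worse (loss $6309).
Count: 6.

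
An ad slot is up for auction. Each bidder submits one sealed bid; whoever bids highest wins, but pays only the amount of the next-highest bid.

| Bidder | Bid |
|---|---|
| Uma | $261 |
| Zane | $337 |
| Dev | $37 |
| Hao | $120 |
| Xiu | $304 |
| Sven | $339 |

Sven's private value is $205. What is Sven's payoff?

Highest bid: Sven at $339, so Sven wins.
Second-highest bid: Zane at $337 — that is the price the winner pays.
Sven's payoff = value − price = $205 − $337 = −$132.

−$132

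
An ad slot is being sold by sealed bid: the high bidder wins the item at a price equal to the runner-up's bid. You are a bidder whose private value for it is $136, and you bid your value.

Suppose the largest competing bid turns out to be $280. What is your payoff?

$0

Your bid $136 is below the highest competing bid $280, so you lose.
A losing bidder pays nothing and receives nothing: payoff = $0.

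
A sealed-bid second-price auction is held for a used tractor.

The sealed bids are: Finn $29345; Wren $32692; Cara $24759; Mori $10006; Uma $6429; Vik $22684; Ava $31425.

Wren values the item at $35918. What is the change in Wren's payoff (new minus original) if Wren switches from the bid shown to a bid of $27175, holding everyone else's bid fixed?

−$4493

The highest bid among the other bidders is $31425; Wren's bid doesn't change that.
Original bid $32692: Wren is highest, pays the top rival bid $31425; payoff $35918 − $31425 = $4493.
Alternative bid $27175: Wren is not highest (top rival bid is $31425); payoff $0.
Change in payoff = $0 − ($4493) = −$4493.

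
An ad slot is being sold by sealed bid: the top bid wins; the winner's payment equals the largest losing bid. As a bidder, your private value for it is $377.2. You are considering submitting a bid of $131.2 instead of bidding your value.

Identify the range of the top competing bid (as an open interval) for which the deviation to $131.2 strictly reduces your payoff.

($131.2, $377.2)

If the competing bid is below $131.2, both bids win at the same price — no difference.
If it is above $377.2, both bids lose — no difference.
If it lies strictly between $131.2 and $377.2, bidding your value wins at a price below your value (positive payoff) while bidding $131.2 loses (payoff 0).
So the deviation strictly hurts on the open interval ($131.2, $377.2).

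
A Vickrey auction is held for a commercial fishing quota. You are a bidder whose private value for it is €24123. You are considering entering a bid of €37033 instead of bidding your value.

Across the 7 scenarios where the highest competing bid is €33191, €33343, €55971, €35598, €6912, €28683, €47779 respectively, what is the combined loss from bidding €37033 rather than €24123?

The deviation costs you only when the competing bid falls strictly between €24123 and €37033; elsewhere both bids give the same outcome.
€33191: truthful payoff €0, deviation payoff −€9068 → loss €9068.
€33343: truthful payoff €0, deviation payoff −€9220 → loss €9220.
€55971: outcomes coincide → loss €0.
€35598: truthful payoff €0, deviation payoff −€11475 → loss €11475.
€6912: outcomes coincide → loss €0.
€28683: truthful payoff €0, deviation payoff −€4560 → loss €4560.
€47779: outcomes coincide → loss €0.
Total loss = €9068 + €9220 + €11475 + €4560 = €34323.

€34323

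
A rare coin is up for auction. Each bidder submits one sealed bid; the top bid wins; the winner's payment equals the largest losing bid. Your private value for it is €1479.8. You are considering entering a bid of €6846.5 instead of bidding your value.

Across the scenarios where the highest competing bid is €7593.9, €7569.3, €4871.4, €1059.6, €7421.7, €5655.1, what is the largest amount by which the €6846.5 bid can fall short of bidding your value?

€7593.9: same outcome either way → loss €0.
€7569.3: same outcome either way → loss €0.
€4871.4: truthful gives €0, deviation gives −€3391.6 → loss €3391.6.
€1059.6: same outcome either way → loss €0.
€7421.7: same outcome either way → loss €0.
€5655.1: truthful gives €0, deviation gives −€4175.3 → loss €4175.3.
Maximum loss: €4175.3.

€4175.3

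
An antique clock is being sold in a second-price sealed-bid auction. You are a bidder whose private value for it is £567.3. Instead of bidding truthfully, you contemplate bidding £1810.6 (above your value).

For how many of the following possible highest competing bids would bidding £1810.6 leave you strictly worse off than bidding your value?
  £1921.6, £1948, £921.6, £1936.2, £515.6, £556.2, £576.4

The deviation hurts exactly when the highest competing bid lies strictly between £567.3 and £1810.6 — overbidding then wins at a price above your value.
£1921.6: above both → same outcome either way.
£1948: above both → same outcome either way.
£921.6: inside the interval → strictly worse (loss £354.3).
£1936.2: above both → same outcome either way.
£515.6: below both → same outcome either way.
£556.2: below both → same outcome either way.
£576.4: inside the interval → strictly worse (loss £9.1).
Count: 2.

2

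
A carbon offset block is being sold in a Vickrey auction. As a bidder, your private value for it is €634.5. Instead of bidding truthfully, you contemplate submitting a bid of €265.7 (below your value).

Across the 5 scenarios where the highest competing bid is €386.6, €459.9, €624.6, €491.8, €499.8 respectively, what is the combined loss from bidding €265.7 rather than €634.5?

The deviation costs you only when the competing bid falls strictly between €265.7 and €634.5; elsewhere both bids give the same outcome.
€386.6: truthful payoff €247.9, deviation payoff €0 → loss €247.9.
€459.9: truthful payoff €174.6, deviation payoff €0 → loss €174.6.
€624.6: truthful payoff €9.9, deviation payoff €0 → loss €9.9.
€491.8: truthful payoff €142.7, deviation payoff €0 → loss €142.7.
€499.8: truthful payoff €134.7, deviation payoff €0 → loss €134.7.
Total loss = €247.9 + €174.6 + €9.9 + €142.7 + €134.7 = €709.8.

€709.8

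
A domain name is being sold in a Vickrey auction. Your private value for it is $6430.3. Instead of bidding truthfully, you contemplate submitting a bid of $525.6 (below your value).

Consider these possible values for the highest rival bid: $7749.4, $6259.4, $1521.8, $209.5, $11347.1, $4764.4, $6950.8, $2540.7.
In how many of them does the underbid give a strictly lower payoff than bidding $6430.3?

4

The deviation hurts exactly when the highest competing bid lies strictly between $525.6 and $6430.3 — underbidding then forfeits a profitable win.
$7749.4: above both → same outcome either way.
$6259.4: inside the interval → strictly worse (loss $170.9).
$1521.8: inside the interval → strictly worse (loss $4908.5).
$209.5: below both → same outcome either way.
$11347.1: above both → same outcome either way.
$4764.4: inside the interval → strictly worse (loss $1665.9).
$6950.8: above both → same outcome either way.
$2540.7: inside the interval → strictly worse (loss $3889.6).
Count: 4.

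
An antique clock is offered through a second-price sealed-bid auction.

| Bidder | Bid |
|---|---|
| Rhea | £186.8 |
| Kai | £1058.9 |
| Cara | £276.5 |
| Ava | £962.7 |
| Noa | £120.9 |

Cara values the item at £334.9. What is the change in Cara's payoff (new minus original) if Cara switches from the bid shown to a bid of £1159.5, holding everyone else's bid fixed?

The highest bid among the other bidders is £1058.9; Cara's bid doesn't change that.
Original bid £276.5: Cara is not highest (top rival bid is £1058.9); payoff £0.
Alternative bid £1159.5: Cara is highest, pays the top rival bid £1058.9; payoff £334.9 − £1058.9 = −£724.
Change in payoff = −£724 − (£0) = −£724.

−£724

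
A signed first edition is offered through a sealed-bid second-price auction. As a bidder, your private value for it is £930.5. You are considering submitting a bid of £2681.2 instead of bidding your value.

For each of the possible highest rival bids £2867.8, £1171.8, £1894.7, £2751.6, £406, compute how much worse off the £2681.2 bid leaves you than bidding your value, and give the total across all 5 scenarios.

The deviation costs you only when the competing bid falls strictly between £930.5 and £2681.2; elsewhere both bids give the same outcome.
£2867.8: outcomes coincide → loss £0.
£1171.8: truthful payoff £0, deviation payoff −£241.3 → loss £241.3.
£1894.7: truthful payoff £0, deviation payoff −£964.2 → loss £964.2.
£2751.6: outcomes coincide → loss £0.
£406: outcomes coincide → loss £0.
Total loss = £241.3 + £964.2 = £1205.5.

£1205.5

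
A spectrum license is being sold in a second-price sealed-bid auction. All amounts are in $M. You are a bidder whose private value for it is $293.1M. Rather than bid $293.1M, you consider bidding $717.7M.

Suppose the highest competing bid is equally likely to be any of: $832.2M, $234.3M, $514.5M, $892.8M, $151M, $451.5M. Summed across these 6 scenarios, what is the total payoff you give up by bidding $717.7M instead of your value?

The deviation costs you only when the competing bid falls strictly between $293.1M and $717.7M; elsewhere both bids give the same outcome.
$832.2M: outcomes coincide → loss $0M.
$234.3M: outcomes coincide → loss $0M.
$514.5M: truthful payoff $0M, deviation payoff −$221.4M → loss $221.4M.
$892.8M: outcomes coincide → loss $0M.
$151M: outcomes coincide → loss $0M.
$451.5M: truthful payoff $0M, deviation payoff −$158.4M → loss $158.4M.
Total loss = $221.4M + $158.4M = $379.8M.
Because the price is fixed by the runner-up's bid, deviating from your value can only change a good outcome into a bad one — never the reverse.

$379.8M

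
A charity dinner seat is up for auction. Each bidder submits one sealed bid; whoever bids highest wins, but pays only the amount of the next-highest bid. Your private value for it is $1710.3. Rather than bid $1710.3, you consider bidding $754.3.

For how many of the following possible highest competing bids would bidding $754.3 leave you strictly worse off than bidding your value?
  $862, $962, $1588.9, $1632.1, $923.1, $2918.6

5

The deviation hurts exactly when the highest competing bid lies strictly between $754.3 and $1710.3 — underbidding then forfeits a profitable win.
$862: inside the interval → strictly worse (loss $848.3).
$962: inside the interval → strictly worse (loss $748.3).
$1588.9: inside the interval → strictly worse (loss $121.4).
$1632.1: inside the interval → strictly worse (loss $78.2).
$923.1: inside the interval → strictly worse (loss $787.2).
$2918.6: above both → same outcome either way.
Count: 5.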